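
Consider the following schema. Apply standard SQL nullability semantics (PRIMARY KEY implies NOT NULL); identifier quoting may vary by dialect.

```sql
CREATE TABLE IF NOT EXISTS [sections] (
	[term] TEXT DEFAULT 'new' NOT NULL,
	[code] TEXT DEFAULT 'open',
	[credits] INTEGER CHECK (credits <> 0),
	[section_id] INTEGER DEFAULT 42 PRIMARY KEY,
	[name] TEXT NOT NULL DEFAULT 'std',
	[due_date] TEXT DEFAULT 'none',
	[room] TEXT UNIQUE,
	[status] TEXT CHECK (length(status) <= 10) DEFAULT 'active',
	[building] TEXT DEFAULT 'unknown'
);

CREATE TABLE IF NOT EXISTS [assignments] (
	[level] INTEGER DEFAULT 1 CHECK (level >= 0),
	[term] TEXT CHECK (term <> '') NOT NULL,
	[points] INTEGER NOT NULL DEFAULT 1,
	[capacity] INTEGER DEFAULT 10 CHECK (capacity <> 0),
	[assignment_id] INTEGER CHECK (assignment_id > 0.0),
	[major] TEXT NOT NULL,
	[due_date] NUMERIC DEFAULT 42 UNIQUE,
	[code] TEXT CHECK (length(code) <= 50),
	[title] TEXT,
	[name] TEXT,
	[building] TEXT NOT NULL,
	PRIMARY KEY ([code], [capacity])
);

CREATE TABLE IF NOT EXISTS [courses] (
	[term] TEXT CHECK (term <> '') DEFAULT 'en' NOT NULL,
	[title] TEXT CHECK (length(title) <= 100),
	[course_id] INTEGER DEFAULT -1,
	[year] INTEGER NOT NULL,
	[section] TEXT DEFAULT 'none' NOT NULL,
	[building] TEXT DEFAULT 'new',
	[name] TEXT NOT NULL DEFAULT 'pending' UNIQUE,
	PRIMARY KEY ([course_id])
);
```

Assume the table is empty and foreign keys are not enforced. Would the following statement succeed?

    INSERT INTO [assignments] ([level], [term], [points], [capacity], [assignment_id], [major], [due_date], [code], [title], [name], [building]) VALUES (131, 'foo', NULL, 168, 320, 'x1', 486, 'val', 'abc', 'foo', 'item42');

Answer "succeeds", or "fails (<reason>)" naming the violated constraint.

fails (NOT NULL on points)

points is explicitly set to NULL, but points is declared NOT NULL.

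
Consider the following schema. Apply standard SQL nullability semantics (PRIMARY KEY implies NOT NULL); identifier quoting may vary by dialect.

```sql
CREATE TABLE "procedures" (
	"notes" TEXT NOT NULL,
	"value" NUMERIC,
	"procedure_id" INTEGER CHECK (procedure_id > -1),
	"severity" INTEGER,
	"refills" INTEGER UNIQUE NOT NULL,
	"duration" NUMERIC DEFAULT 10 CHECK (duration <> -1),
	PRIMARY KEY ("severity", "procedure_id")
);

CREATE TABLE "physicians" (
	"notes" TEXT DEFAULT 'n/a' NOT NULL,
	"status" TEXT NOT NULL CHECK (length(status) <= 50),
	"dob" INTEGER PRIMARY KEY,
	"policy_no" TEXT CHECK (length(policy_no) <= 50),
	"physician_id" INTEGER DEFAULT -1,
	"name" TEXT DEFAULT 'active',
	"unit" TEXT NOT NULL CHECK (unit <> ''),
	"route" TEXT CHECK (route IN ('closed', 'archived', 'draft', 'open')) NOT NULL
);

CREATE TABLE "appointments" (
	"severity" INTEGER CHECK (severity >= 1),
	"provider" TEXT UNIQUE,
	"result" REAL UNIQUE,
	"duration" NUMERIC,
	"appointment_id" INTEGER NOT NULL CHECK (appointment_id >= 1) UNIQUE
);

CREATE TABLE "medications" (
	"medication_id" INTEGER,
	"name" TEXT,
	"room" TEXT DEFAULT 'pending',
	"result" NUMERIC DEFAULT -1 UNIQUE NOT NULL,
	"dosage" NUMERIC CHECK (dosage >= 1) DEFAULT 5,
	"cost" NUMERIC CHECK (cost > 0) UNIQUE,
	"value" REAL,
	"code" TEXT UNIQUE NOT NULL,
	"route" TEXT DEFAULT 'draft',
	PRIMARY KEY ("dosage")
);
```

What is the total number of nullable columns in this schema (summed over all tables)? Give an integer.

procedures: 2 nullable (value, duration — PK (severity, procedure_id) and explicit NOT NULL columns excluded).
physicians: 3 nullable (policy_no, physician_id, name — PK (dob) and explicit NOT NULL columns excluded).
appointments: 4 nullable (severity, provider, result, duration — PK none and explicit NOT NULL columns excluded).
medications: 6 nullable (medication_id, name, room, cost, value, route — PK (dosage) and explicit NOT NULL columns excluded).
Total: 2 + 3 + 4 + 6 = 15.

15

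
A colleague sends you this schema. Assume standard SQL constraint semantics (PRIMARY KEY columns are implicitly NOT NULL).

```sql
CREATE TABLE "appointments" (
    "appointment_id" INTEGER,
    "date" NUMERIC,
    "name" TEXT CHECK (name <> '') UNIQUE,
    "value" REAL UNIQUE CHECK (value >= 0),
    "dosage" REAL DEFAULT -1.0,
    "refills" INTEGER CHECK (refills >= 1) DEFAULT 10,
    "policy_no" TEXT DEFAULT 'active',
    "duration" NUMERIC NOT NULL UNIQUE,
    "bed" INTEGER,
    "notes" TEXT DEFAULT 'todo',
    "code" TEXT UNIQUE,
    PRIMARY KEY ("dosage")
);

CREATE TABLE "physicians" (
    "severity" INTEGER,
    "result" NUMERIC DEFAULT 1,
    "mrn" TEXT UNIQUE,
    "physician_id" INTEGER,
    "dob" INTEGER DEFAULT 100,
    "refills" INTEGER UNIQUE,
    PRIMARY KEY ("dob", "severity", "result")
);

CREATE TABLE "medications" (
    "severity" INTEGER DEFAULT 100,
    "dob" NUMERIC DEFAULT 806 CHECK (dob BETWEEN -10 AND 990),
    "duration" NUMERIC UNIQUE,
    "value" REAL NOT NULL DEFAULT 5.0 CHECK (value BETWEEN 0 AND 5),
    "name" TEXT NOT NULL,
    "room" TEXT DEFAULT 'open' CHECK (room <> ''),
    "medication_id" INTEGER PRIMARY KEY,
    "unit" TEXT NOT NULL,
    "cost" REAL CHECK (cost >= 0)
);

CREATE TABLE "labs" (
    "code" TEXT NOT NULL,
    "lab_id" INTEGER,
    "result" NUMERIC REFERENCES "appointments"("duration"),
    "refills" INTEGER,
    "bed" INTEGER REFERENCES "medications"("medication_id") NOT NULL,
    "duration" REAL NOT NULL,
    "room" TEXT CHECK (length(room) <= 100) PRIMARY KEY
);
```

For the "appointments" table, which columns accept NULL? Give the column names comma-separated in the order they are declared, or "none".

- appointment_id: no NOT NULL constraint applies → nullable.
- date: no NOT NULL constraint applies → nullable.
- name: CHECK does not forbid NULL (a CHECK constraint passes when its expression is NULL) → nullable.
- value: CHECK does not forbid NULL (a CHECK constraint passes when its expression is NULL) → nullable.
- dosage: part of the PRIMARY KEY, which implies NOT NULL → not nullable.
- refills: CHECK does not forbid NULL (a CHECK constraint passes when its expression is NULL) → nullable.
- policy_no: DEFAULT only fills an omitted column; an explicit NULL is still allowed → nullable.
- duration: declared NOT NULL → not nullable.
- bed: no NOT NULL constraint applies → nullable.
- notes: DEFAULT only fills an omitted column; an explicit NULL is still allowed → nullable.
- code: UNIQUE does not imply NOT NULL → nullable.

appointment_id, date, name, value, refills, policy_no, bed, notes, code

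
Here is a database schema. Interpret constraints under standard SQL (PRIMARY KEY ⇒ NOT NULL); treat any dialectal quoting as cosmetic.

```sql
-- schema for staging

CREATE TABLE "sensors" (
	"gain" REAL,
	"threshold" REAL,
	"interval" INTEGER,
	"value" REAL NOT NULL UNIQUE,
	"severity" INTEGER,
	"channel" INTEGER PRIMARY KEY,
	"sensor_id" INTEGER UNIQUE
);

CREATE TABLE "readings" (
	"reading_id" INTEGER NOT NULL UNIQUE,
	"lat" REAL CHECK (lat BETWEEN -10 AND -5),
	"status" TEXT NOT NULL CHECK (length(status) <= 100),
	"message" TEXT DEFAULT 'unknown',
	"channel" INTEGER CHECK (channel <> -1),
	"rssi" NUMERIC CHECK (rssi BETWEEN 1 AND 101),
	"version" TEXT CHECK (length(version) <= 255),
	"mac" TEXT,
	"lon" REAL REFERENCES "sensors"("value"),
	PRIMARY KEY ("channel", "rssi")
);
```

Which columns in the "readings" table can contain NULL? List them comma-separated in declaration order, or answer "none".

lat, message, version, mac, lon

- reading_id: declared NOT NULL → not nullable.
- lat: CHECK does not forbid NULL (a CHECK constraint passes when its expression is NULL) → nullable.
- status: declared NOT NULL → not nullable.
- message: DEFAULT only fills an omitted column; an explicit NULL is still allowed → nullable.
- channel: part of the PRIMARY KEY, which implies NOT NULL → not nullable.
- rssi: part of the PRIMARY KEY, which implies NOT NULL → not nullable.
- version: CHECK does not forbid NULL (a CHECK constraint passes when its expression is NULL) → nullable.
- mac: no NOT NULL constraint applies → nullable.
- lon: a foreign key column may be NULL unless separately constrained → nullable.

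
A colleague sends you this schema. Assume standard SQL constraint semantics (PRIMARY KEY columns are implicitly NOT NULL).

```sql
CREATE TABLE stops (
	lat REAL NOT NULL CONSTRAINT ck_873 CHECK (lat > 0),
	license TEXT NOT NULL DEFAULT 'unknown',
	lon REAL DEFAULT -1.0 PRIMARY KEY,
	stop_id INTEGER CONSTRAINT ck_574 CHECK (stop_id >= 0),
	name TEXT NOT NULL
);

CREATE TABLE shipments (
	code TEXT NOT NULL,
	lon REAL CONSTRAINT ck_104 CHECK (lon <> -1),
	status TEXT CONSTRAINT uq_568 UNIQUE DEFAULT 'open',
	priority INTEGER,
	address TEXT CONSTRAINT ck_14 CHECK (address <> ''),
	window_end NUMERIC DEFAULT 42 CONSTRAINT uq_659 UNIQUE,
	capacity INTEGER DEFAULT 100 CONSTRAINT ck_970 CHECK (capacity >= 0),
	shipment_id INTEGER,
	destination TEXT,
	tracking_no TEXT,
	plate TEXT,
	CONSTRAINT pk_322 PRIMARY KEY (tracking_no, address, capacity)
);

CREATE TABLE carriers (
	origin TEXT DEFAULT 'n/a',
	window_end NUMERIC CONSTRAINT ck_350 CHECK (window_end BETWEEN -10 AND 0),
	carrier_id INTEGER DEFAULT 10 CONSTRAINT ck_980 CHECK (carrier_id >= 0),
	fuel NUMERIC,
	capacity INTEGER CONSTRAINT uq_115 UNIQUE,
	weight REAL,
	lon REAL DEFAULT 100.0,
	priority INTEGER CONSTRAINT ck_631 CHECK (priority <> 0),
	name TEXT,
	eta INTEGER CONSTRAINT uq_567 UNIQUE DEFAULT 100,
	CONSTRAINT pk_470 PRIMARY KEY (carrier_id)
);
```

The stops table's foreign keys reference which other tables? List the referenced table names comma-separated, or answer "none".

none

No column in stops has a REFERENCES clause.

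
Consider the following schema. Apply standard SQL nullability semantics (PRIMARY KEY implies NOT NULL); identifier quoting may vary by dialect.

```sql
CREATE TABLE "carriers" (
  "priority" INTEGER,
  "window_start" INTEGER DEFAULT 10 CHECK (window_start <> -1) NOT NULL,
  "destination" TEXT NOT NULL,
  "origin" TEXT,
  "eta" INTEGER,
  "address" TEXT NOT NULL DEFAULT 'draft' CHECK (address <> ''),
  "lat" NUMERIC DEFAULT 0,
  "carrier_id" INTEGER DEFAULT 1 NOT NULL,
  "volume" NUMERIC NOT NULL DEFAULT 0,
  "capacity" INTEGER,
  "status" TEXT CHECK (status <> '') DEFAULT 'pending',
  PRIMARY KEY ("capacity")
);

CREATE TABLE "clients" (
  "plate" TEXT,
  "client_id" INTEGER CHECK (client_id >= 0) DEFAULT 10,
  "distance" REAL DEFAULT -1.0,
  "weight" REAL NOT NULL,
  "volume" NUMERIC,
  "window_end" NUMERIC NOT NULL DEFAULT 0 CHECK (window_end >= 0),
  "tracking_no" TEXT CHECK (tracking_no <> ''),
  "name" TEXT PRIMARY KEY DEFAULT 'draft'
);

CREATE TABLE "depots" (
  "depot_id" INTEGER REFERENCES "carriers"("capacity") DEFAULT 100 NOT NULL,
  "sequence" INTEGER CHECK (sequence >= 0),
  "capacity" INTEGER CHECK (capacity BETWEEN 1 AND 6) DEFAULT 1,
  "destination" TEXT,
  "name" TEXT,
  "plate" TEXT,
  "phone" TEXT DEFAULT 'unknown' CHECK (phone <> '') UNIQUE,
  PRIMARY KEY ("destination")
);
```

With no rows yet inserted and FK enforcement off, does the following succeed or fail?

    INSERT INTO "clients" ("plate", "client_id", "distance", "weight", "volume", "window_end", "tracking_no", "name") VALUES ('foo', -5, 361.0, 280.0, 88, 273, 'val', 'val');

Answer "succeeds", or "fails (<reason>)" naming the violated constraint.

fails (CHECK on client_id)

The value -5 for client_id violates CHECK (client_id >= 0).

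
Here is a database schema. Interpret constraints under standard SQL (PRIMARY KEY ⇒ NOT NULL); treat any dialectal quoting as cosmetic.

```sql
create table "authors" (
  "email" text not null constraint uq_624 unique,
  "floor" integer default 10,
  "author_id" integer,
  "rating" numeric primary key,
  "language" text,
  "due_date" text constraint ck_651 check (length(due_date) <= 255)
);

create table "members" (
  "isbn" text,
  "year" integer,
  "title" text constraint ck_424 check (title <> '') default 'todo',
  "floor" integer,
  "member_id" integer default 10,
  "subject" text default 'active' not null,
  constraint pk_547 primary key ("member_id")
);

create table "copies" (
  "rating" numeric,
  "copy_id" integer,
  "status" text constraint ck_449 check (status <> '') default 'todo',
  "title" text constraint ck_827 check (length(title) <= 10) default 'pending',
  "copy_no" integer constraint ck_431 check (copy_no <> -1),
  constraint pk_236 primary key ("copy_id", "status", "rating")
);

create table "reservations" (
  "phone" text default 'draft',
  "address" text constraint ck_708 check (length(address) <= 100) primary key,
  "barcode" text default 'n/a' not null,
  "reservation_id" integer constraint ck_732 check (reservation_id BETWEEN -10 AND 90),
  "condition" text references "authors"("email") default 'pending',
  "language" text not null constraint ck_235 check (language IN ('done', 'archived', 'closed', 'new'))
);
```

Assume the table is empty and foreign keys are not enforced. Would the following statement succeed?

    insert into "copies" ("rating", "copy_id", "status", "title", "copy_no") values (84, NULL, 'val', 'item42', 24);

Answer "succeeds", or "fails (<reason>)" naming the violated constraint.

copy_id is explicitly set to NULL, but copy_id is part of the PRIMARY KEY (implied NOT NULL).

fails (NOT NULL on copy_id)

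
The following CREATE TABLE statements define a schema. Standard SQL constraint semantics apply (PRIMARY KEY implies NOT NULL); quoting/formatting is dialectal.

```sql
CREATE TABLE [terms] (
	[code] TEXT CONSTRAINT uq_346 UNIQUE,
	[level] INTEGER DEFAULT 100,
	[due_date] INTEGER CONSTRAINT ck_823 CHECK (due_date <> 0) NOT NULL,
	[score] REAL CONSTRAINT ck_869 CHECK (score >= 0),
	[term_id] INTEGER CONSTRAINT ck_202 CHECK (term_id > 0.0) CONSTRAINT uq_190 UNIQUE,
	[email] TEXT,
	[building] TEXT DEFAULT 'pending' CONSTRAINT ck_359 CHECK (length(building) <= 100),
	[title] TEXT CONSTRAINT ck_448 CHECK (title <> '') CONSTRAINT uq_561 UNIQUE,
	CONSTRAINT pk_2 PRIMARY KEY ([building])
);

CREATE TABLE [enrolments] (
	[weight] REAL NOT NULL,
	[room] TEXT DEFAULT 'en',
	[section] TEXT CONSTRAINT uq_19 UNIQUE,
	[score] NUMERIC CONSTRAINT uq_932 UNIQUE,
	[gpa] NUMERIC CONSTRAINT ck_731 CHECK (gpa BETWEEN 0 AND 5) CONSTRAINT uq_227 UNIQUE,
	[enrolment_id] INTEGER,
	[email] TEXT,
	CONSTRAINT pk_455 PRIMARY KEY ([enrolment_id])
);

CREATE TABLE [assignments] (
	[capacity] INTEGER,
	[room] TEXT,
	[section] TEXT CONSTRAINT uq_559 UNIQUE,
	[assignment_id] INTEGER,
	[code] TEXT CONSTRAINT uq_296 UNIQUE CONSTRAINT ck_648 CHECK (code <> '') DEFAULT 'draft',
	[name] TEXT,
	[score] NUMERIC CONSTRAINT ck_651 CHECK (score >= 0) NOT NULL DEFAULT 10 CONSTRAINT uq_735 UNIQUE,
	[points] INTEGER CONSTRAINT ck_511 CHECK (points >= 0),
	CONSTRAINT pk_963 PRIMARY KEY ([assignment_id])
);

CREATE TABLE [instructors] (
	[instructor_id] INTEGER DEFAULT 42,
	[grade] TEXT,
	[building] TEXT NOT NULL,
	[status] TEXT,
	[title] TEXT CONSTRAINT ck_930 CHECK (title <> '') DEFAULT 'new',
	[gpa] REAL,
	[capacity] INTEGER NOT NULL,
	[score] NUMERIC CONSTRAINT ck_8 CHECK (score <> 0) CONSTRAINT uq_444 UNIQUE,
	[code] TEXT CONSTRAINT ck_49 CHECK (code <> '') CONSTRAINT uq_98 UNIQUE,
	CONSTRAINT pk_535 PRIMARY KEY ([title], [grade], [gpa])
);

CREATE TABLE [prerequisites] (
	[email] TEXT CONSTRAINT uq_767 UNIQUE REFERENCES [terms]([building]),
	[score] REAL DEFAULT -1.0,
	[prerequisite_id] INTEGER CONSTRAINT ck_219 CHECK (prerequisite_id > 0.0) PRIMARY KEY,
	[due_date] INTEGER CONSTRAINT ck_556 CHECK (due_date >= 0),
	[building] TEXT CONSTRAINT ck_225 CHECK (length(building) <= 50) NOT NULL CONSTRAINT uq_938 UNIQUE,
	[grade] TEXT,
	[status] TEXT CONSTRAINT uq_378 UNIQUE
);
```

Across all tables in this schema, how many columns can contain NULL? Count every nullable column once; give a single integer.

26

terms: 6 nullable (code, level, score, term_id, email, title — PK (building) and explicit NOT NULL columns excluded).
enrolments: 5 nullable (room, section, score, gpa, email — PK (enrolment_id) and explicit NOT NULL columns excluded).
assignments: 6 nullable (capacity, room, section, code, name, points — PK (assignment_id) and explicit NOT NULL columns excluded).
instructors: 4 nullable (instructor_id, status, score, code — PK (title, grade, gpa) and explicit NOT NULL columns excluded).
prerequisites: 5 nullable (email, score, due_date, grade, status — PK (prerequisite_id) and explicit NOT NULL columns excluded).
Total: 6 + 5 + 6 + 4 + 5 = 26.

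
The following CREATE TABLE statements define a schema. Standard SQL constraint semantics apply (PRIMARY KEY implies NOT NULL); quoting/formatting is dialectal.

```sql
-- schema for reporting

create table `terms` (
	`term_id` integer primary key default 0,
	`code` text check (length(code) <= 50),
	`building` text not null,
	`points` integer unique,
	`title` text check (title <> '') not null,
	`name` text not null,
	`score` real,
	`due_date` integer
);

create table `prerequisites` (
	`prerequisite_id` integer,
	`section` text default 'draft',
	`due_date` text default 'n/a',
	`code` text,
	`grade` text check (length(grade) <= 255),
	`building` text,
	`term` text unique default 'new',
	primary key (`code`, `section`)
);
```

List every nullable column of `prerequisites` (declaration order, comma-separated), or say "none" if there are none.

prerequisite_id, due_date, grade, building, term

- prerequisite_id: no NOT NULL constraint applies → nullable.
- section: part of the PRIMARY KEY, which implies NOT NULL → not nullable.
- due_date: DEFAULT only fills an omitted column; an explicit NULL is still allowed → nullable.
- code: part of the PRIMARY KEY, which implies NOT NULL → not nullable.
- grade: CHECK does not forbid NULL (a CHECK constraint passes when its expression is NULL) → nullable.
- building: no NOT NULL constraint applies → nullable.
- term: UNIQUE does not imply NOT NULL → nullable.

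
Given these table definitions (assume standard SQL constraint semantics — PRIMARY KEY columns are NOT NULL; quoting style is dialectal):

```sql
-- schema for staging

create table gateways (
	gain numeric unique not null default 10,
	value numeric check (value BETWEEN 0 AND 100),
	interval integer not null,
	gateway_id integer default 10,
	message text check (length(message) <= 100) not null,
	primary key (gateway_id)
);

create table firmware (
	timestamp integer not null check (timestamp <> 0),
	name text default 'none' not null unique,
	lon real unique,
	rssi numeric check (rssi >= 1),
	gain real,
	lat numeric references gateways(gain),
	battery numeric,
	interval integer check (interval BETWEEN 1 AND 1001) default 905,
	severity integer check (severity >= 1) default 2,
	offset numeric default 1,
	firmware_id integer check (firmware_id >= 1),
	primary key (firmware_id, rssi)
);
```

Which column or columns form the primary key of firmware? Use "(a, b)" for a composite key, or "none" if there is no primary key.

(firmware_id, rssi)

A table-level PRIMARY KEY clause names 2 columns: firmware_id, rssi.
This is a composite key — the combination is unique, not each column individually.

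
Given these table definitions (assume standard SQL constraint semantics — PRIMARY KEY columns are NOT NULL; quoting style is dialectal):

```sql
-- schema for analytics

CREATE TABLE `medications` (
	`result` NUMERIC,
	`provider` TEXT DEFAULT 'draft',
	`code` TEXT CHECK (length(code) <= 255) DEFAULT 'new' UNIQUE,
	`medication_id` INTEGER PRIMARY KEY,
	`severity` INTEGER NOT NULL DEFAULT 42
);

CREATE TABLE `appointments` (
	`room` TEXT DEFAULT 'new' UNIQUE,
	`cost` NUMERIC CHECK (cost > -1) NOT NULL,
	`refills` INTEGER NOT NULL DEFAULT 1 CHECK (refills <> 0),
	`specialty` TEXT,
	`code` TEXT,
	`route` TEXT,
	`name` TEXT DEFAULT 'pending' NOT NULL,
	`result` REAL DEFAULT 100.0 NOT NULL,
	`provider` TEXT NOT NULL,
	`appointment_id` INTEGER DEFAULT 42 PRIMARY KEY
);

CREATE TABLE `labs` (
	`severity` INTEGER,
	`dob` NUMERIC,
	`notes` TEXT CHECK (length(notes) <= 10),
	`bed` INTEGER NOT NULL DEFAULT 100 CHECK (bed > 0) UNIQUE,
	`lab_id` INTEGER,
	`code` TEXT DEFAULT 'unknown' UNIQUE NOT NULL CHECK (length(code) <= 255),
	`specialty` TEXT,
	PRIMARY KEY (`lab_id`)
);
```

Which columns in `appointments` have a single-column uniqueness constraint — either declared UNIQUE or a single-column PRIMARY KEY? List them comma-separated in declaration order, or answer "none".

- room: declared UNIQUE → unique.
- cost: no UNIQUE or single-column PK constraint.
- refills: no UNIQUE or single-column PK constraint.
- specialty: no UNIQUE or single-column PK constraint.
- code: no UNIQUE or single-column PK constraint.
- route: no UNIQUE or single-column PK constraint.
- name: no UNIQUE or single-column PK constraint.
- result: no UNIQUE or single-column PK constraint.
- provider: no UNIQUE or single-column PK constraint.
- appointment_id: single-column PRIMARY KEY → unique.

room, appointment_id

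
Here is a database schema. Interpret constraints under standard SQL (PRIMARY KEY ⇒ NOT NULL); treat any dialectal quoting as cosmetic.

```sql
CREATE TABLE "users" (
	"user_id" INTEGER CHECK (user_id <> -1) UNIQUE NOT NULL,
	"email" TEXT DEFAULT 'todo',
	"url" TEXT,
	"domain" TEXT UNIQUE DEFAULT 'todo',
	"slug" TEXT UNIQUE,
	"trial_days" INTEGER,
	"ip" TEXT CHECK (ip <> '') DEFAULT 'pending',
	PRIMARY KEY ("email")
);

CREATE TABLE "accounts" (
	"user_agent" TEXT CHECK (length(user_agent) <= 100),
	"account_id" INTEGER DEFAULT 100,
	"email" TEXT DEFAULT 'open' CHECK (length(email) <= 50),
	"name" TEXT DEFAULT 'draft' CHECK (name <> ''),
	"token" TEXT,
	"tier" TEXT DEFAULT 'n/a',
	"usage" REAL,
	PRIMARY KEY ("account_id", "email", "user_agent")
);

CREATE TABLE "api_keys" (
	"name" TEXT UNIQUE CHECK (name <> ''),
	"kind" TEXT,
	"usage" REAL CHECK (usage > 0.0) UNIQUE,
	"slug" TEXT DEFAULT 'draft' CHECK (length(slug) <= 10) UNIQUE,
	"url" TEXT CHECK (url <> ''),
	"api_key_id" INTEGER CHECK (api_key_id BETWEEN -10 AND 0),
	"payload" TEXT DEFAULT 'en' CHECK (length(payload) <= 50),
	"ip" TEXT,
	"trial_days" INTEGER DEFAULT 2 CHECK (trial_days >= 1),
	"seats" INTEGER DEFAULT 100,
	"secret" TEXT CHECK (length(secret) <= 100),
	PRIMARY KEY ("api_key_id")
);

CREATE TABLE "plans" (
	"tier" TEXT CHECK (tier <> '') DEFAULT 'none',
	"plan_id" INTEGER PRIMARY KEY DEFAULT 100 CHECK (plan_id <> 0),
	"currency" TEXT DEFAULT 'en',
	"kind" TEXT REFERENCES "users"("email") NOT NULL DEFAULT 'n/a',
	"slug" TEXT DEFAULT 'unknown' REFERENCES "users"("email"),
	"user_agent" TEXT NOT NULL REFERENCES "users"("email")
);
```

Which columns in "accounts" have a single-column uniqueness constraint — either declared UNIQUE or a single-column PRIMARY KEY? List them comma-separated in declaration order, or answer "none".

none

- user_agent: part of a composite PRIMARY KEY — only the tuple is unique, not this column on its own.
- account_id: part of a composite PRIMARY KEY — only the tuple is unique, not this column on its own.
- email: part of a composite PRIMARY KEY — only the tuple is unique, not this column on its own.
- name: no UNIQUE or single-column PK constraint.
- token: no UNIQUE or single-column PK constraint.
- tier: no UNIQUE or single-column PK constraint.
- usage: no UNIQUE or single-column PK constraint.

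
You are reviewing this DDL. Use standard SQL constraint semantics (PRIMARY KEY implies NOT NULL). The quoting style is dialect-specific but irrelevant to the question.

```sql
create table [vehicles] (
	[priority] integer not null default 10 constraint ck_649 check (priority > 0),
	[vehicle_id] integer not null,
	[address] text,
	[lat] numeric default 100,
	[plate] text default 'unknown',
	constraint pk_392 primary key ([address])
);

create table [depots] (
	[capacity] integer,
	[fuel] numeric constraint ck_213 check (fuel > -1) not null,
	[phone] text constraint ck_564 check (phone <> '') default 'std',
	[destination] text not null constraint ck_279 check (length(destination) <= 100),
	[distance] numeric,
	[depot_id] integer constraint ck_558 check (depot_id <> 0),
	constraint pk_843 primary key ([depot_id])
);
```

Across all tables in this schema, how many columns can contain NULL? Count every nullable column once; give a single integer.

vehicles: 2 nullable (lat, plate — PK (address) and explicit NOT NULL columns excluded).
depots: 3 nullable (capacity, phone, distance — PK (depot_id) and explicit NOT NULL columns excluded).
Total: 2 + 3 = 5.

5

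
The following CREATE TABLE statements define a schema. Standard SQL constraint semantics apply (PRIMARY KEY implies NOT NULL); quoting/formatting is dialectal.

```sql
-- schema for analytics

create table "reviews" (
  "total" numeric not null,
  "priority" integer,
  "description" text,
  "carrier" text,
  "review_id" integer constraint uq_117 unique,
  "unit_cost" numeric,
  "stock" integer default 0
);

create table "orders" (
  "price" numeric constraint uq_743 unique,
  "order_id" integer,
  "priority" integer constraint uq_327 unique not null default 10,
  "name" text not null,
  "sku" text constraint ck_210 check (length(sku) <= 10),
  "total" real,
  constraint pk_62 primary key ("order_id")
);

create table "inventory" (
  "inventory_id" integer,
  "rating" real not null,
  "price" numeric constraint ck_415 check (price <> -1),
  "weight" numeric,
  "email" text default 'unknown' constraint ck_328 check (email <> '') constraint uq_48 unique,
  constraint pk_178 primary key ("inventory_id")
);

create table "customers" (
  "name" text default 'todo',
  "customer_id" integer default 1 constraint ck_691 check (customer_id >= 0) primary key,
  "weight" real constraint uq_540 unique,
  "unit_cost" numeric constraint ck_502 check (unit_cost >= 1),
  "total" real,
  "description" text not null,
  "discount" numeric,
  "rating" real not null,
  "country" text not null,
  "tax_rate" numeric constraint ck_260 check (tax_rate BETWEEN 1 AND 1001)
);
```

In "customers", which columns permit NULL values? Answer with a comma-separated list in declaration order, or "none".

name, weight, unit_cost, total, discount, tax_rate

- name: DEFAULT only fills an omitted column; an explicit NULL is still allowed → nullable.
- customer_id: part of the PRIMARY KEY, which implies NOT NULL → not nullable.
- weight: UNIQUE does not imply NOT NULL → nullable.
- unit_cost: CHECK does not forbid NULL (a CHECK constraint passes when its expression is NULL) → nullable.
- total: no NOT NULL constraint applies → nullable.
- description: declared NOT NULL → not nullable.
- discount: no NOT NULL constraint applies → nullable.
- rating: declared NOT NULL → not nullable.
- country: declared NOT NULL → not nullable.
- tax_rate: CHECK does not forbid NULL (a CHECK constraint passes when its expression is NULL) → nullable.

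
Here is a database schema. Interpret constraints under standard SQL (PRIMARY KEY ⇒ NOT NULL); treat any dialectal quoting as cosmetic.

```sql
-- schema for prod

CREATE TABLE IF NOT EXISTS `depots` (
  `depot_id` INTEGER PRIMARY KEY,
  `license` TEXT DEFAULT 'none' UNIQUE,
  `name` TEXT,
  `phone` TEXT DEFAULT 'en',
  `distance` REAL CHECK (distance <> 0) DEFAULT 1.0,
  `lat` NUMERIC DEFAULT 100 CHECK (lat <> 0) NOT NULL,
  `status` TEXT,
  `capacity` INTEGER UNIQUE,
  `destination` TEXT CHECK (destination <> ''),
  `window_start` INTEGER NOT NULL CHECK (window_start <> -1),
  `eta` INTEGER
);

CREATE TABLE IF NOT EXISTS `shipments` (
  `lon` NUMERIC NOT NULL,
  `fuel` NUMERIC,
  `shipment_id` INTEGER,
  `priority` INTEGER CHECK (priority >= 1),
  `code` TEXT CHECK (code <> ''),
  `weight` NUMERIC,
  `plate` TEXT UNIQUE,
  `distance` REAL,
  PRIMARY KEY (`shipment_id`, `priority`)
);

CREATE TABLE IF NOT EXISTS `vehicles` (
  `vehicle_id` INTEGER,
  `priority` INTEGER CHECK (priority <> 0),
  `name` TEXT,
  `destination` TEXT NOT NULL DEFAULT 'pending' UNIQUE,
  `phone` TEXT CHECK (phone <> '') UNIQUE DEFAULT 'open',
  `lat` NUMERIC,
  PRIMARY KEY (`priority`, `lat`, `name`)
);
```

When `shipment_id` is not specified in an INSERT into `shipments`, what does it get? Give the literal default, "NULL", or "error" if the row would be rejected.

error

shipment_id has no DEFAULT clause.
Omitting it would insert NULL, but it is part of the PRIMARY KEY, so the INSERT fails.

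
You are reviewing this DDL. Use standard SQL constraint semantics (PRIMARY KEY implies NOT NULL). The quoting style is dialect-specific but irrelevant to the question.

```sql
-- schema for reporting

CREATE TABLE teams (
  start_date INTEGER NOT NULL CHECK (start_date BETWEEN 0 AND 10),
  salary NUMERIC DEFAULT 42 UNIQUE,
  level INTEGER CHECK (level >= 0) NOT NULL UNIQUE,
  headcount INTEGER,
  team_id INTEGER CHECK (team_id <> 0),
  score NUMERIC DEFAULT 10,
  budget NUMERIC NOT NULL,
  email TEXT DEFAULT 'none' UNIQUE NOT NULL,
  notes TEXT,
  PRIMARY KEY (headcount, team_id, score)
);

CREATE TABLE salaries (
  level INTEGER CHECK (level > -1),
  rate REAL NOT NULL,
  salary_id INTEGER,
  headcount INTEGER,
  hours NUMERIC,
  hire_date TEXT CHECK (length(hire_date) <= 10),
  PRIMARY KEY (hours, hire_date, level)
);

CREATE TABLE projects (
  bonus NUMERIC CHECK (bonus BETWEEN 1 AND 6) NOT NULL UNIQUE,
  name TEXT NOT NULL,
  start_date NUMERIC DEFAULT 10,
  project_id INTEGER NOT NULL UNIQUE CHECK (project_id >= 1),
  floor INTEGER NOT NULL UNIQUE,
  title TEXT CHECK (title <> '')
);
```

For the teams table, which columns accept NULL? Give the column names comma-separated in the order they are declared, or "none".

salary, notes

- start_date: declared NOT NULL → not nullable.
- salary: UNIQUE does not imply NOT NULL → nullable.
- level: declared NOT NULL → not nullable.
- headcount: part of the PRIMARY KEY, which implies NOT NULL → not nullable.
- team_id: part of the PRIMARY KEY, which implies NOT NULL → not nullable.
- score: part of the PRIMARY KEY, which implies NOT NULL → not nullable.
- budget: declared NOT NULL → not nullable.
- email: declared NOT NULL → not nullable.
- notes: no NOT NULL constraint applies → nullable.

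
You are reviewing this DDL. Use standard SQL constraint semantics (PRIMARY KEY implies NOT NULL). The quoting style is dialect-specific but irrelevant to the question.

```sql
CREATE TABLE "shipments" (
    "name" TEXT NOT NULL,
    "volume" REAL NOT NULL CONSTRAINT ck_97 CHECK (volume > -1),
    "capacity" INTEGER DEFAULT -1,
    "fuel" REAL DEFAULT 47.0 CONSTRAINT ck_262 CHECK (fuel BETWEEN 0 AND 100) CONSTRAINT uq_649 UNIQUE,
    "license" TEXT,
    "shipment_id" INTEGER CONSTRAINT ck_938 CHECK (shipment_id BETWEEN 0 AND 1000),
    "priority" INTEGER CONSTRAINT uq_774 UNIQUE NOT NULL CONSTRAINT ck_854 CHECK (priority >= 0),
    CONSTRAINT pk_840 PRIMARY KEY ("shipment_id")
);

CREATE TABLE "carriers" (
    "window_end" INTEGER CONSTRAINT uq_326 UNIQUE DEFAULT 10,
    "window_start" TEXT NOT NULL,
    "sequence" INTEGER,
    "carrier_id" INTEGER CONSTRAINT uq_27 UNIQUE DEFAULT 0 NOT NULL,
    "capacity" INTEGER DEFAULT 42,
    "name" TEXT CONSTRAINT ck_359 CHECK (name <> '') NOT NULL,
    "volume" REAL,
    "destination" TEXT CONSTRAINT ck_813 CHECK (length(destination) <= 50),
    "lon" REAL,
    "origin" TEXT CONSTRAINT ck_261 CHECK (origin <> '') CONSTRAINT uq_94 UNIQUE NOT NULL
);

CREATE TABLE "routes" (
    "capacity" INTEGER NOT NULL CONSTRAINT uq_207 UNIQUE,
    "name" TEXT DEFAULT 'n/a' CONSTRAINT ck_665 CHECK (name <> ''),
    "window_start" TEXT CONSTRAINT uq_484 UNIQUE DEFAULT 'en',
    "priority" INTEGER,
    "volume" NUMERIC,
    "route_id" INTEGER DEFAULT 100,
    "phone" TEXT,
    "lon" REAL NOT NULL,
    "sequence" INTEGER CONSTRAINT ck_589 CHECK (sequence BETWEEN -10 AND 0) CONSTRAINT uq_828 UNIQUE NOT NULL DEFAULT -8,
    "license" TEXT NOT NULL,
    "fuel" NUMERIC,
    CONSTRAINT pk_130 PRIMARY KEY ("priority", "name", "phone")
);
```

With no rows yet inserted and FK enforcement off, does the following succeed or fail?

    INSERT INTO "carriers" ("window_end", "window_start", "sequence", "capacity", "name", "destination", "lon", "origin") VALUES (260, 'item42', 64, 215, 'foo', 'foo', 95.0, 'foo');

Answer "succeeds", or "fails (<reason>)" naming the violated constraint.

NOT NULL columns: carrier_id defaults to 0; name is supplied; origin is supplied; window_start is supplied.
CHECK constraints: 'foo' satisfies (name <> ''); 'foo' satisfies (length(destination) <= 50); 'foo' satisfies (origin <> '').
No constraint is violated.

succeeds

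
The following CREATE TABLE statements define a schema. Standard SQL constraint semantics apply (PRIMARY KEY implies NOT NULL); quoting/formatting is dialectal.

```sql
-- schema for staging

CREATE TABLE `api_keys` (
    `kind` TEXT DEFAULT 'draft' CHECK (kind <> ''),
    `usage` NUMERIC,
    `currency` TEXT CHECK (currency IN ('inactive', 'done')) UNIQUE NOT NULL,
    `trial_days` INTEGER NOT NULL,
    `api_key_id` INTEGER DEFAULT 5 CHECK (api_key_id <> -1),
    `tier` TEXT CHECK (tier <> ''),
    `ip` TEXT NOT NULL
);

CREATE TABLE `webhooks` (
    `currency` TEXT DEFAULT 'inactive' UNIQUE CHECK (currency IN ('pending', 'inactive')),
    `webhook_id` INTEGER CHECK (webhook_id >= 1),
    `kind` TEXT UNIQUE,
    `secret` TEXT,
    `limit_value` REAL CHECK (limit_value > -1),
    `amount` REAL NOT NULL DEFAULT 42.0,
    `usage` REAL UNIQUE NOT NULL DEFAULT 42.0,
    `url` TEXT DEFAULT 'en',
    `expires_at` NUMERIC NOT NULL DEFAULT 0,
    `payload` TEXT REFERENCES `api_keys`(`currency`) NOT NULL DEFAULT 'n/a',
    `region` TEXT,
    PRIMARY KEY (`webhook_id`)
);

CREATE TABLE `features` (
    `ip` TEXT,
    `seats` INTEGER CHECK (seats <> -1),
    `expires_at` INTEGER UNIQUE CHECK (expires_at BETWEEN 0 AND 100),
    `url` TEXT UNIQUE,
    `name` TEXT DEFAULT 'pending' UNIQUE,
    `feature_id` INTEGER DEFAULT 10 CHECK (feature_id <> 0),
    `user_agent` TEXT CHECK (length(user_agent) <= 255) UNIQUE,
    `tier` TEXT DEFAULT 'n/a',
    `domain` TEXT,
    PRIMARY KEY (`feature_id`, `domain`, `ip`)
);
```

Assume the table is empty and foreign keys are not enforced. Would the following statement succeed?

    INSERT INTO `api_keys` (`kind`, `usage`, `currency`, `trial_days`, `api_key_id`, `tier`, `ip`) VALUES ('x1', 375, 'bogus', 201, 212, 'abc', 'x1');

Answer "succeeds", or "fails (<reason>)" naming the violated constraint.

The value 'bogus' for currency violates CHECK (currency IN ('inactive', 'done')).

fails (CHECK on currency)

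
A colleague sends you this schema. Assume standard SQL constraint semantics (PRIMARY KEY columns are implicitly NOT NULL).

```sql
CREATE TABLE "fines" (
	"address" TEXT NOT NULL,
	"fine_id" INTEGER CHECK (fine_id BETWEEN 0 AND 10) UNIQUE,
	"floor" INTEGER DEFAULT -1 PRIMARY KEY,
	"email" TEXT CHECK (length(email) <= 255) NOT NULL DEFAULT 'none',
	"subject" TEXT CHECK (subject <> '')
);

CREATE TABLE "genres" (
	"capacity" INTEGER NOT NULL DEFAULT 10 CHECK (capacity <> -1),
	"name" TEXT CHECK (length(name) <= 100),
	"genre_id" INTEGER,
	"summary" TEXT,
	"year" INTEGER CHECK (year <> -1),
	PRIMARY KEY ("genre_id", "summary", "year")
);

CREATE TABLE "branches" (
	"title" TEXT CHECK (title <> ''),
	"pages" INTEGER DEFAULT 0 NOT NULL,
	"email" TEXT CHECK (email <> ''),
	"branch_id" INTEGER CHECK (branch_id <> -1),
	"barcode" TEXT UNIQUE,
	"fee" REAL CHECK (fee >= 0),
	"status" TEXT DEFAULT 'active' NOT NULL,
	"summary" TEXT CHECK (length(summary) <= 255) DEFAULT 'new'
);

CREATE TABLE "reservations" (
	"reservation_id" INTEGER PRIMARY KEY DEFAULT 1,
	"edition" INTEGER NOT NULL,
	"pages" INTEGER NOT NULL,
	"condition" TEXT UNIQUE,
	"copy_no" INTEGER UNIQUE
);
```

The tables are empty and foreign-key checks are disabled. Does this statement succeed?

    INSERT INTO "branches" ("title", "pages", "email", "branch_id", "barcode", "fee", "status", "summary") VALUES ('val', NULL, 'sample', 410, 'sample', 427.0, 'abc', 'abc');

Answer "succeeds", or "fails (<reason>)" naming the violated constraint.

fails (NOT NULL on pages)

pages is explicitly set to NULL, but pages is declared NOT NULL.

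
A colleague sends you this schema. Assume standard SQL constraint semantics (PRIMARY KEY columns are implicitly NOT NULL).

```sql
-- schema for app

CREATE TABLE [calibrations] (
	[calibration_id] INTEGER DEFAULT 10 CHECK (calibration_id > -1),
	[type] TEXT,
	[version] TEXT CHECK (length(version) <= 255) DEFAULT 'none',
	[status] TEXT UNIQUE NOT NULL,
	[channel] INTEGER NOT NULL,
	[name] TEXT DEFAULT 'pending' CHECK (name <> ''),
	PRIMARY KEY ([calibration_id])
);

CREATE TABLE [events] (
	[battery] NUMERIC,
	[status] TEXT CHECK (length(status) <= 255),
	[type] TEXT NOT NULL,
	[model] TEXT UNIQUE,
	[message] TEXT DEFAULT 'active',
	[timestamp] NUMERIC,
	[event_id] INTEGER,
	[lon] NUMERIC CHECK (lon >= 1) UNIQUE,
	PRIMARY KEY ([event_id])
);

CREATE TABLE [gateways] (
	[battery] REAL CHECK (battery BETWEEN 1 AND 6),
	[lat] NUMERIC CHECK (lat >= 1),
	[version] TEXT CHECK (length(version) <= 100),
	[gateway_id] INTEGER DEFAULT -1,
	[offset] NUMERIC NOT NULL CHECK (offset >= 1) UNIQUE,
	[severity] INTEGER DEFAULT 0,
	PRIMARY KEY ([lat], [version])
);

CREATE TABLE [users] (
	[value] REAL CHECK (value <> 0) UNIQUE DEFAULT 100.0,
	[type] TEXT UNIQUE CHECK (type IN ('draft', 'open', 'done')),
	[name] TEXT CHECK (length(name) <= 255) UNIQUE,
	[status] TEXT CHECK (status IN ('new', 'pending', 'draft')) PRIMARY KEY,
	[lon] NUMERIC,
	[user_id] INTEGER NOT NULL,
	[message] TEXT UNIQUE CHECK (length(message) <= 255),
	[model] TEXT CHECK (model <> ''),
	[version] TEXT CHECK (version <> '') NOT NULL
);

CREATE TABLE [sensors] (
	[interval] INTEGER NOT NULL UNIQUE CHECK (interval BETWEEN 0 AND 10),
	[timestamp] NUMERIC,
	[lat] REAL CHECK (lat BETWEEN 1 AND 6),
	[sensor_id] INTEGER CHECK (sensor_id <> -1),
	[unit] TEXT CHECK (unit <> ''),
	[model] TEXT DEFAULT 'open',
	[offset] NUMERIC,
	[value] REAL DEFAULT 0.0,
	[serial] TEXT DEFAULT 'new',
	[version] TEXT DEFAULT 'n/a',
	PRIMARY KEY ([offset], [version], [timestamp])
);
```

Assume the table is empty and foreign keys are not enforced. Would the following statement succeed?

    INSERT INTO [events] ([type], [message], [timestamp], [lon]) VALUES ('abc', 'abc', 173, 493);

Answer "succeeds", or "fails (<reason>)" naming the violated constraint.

event_id is omitted from the column list and has no DEFAULT, so it would receive NULL.
But event_id is part of the PRIMARY KEY (implied NOT NULL).

fails (NOT NULL on event_id)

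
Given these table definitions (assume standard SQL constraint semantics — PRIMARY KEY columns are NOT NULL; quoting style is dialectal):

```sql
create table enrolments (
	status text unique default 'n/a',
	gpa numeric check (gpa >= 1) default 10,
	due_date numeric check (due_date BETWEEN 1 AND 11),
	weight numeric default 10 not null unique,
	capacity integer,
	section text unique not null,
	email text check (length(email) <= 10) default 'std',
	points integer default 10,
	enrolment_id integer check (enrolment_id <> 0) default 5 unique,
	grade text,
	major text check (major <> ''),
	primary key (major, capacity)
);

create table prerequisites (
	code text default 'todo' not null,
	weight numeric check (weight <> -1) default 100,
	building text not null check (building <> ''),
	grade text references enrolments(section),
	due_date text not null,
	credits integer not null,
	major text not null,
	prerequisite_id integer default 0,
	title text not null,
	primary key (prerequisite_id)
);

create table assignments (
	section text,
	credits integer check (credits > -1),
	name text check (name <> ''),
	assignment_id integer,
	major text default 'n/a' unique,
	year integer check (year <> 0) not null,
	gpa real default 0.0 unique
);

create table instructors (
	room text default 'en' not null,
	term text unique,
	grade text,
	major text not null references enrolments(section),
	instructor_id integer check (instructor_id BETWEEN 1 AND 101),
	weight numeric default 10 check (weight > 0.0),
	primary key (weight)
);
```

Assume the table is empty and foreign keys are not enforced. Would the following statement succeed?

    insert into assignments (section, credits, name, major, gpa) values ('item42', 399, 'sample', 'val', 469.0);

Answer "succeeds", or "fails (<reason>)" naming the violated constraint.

fails (NOT NULL on year)

year is omitted from the column list and has no DEFAULT, so it would receive NULL.
But year is declared NOT NULL.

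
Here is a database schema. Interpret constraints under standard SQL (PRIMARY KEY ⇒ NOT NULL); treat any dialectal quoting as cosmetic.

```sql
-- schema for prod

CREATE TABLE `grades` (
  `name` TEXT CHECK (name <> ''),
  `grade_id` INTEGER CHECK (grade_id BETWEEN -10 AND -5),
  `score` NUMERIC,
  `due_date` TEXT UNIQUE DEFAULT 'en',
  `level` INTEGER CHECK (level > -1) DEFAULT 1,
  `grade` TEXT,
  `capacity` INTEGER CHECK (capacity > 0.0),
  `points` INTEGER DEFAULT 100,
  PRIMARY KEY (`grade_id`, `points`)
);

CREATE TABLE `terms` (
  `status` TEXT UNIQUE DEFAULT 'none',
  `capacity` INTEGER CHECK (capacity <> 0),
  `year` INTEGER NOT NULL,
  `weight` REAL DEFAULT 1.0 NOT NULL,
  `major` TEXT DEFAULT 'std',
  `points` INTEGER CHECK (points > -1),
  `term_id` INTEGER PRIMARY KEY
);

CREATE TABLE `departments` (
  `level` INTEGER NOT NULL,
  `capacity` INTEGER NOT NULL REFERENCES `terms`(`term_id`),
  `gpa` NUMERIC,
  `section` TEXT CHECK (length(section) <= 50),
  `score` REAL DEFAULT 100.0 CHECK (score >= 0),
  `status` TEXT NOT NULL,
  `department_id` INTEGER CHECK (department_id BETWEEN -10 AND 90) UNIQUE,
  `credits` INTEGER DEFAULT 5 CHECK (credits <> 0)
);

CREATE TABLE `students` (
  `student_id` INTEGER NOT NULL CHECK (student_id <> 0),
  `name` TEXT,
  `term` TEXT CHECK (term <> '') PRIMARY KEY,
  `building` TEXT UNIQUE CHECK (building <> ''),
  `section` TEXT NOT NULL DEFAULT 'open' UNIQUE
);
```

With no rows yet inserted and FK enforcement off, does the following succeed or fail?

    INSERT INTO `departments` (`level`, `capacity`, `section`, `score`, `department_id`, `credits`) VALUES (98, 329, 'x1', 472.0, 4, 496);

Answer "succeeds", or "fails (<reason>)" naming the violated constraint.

status is omitted from the column list and has no DEFAULT, so it would receive NULL.
But status is declared NOT NULL.

fails (NOT NULL on status)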